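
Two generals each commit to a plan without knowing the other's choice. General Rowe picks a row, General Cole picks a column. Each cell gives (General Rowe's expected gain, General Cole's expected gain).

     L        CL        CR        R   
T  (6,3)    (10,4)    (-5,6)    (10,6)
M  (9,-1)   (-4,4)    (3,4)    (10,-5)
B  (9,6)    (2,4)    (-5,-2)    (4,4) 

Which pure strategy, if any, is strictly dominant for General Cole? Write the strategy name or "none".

L fails to dominate CL at T (3<4).
CL fails to dominate L at B (4<6).
CR fails to dominate L at B (-2<6).
R fails to dominate L at M (-5<-1).
No single strategy dominates all the others.

none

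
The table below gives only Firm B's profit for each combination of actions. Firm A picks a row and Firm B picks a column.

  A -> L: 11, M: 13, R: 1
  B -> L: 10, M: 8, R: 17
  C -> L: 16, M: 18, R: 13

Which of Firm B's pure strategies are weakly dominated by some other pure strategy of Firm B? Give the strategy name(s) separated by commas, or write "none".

none

Nothing dominates L: M at B (10>8); R at A (11>1).
M: no other strategy beats it everywhere (L at A (13>11); R at A (13>1)).
Nothing dominates R: L at B (17>10); M at B (17>8).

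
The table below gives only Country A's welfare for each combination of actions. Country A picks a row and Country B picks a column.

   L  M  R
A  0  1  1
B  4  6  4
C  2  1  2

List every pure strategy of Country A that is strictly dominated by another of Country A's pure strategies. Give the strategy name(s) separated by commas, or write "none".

A, C

A is strictly dominated by B (L: 4>0, M: 6>1, R: 4>1).
B: no other strategy beats it everywhere (A at L (4>0); C at L (4>2)).
C is strictly dominated by B (L: 4>2, M: 6>1, R: 4>2).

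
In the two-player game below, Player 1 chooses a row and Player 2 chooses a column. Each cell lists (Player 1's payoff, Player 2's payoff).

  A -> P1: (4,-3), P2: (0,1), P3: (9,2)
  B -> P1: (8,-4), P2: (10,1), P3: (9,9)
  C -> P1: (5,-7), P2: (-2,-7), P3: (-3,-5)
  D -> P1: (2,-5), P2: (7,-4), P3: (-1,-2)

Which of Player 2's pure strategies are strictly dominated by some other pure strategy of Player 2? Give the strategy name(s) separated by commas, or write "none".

P1, P2

P1: dominated, since P3 does at least as well everywhere (A: 2>-3, B: 9>-4, C: -5>-7, D: -2>-5).
P3 strictly dominates P2 — A: 2>1, B: 9>1, C: -5>-7, D: -2>-4.
P3 is not dominated — it holds its own against P1 at A (2>-3); P2 at A (2>1).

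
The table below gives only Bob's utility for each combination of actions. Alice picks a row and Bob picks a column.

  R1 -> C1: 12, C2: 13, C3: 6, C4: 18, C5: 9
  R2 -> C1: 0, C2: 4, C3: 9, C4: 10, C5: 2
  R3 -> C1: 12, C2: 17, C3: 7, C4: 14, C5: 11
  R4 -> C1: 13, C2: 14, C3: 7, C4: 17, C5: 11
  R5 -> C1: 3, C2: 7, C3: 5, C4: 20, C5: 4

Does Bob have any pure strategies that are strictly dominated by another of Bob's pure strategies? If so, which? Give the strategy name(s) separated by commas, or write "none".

C1: dominated, since C2 does at least as well everywhere (R1: 13>12, R2: 4>0, R3: 17>12, R4: 14>13, R5: 7>3).
C2 is not dominated — it holds its own against C1 at R1 (13>12); C3 at R1 (13>6); C4 at R3 (17>14); C5 at R1 (13>9).
C3 is strictly dominated by C4 (R1: 18>6, R2: 10>9, R3: 14>7, R4: 17>7, R5: 20>5).
C4: no other strategy beats it everywhere (C1 at R1 (18>12); C2 at R1 (18>13); C3 at R1 (18>6); C5 at R1 (18>9)).
C5: dominated, since C2 does at least as well everywhere (R1: 13>9, R2: 4>2, R3: 17>11, R4: 14>11, R5: 7>4).

C1, C3, C5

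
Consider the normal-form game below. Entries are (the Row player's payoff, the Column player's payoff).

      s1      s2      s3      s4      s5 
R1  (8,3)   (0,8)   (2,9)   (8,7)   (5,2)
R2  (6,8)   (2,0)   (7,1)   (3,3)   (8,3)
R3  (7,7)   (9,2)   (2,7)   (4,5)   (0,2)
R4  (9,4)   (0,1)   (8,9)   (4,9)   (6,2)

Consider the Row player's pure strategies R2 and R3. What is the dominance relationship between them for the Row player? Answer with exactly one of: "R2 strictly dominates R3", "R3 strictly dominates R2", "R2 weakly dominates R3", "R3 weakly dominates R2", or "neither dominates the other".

R2's payoffs vs R3's, by the Column player's action — s1: 6<7, s2: 2<9, s3: 7>2, s4: 3<4, s5: 8>0.
R2 does better at s3, s5 but worse at s1, s2, s4; neither strategy dominates the other.

neither dominates the other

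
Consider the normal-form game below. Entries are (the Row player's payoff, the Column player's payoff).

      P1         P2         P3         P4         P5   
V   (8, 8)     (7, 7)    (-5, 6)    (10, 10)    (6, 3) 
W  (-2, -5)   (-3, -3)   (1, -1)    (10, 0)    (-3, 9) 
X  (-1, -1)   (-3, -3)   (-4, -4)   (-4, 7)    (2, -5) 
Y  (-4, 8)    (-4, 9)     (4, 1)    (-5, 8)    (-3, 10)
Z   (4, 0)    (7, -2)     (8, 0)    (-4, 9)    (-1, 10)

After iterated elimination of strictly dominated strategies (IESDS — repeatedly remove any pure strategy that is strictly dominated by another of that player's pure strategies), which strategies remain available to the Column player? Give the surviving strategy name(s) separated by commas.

For the Row player, Z strictly dominates Y on the remaining columns (P1: 4>-4, P2: 7>-4, P3: 8>4, P4: -4>-5, P5: -1>-3); eliminate Y.
The Column player's strategy P1 is strictly dominated by P4 (V: 10>8, W: 0>-5, X: 7>-1, Z: 9>0) and is removed.
The Column player's strategy P2 is strictly dominated by P4 (V: 10>7, W: 0>-3, X: 7>-3, Z: 9>-2) and is removed.
For the Column player, P4 strictly dominates P3 on the remaining rows (V: 10>6, W: 0>-1, X: 7>-4, Z: 9>0); eliminate P3.
Row X is eliminated: V beats it against every remaining column (P4: 10>-4, P5: 6>2).
Row Z is eliminated: V beats it against every remaining column (P4: 10>-4, P5: 6>-1).
Among the remaining strategies, none is strictly dominated by another pure strategy of the same player, so the elimination stops.
Surviving strategies — the Row player: {V, W}; the Column player: {P4, P5}.

P4, P5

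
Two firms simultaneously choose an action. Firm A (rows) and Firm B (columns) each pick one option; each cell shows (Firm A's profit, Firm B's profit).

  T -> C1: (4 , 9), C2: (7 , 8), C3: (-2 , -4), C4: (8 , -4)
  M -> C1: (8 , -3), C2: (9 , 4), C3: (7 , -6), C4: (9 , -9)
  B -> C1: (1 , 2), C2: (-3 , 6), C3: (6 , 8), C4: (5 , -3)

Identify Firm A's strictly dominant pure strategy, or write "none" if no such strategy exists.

M

M vs T: C1: 8>4, C2: 9>7, C3: 7>-2, C4: 9>8.
M vs B: C1: 8>1, C2: 9>-3, C3: 7>6, C4: 9>5.
M strictly beats every other strategy against every opponent action, so it is strictly dominant.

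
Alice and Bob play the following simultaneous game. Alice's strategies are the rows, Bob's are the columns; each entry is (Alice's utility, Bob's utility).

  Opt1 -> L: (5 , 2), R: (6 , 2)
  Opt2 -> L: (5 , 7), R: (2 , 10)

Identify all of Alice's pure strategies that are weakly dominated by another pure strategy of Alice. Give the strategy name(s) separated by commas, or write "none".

Opt1 is not dominated — it holds its own against Opt2 at R (6>2).
Opt1 weakly dominates Opt2 — L: 5=5, R: 6>2.

Opt2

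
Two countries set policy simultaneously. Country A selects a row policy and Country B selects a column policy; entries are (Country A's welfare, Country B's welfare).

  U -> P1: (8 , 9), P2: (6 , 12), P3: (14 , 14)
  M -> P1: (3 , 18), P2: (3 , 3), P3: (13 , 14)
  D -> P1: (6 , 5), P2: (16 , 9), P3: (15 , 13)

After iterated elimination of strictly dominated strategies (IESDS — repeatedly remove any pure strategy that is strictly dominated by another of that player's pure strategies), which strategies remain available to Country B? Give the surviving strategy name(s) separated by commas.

P3

For Country A, U strictly dominates M on the remaining columns (P1: 8>3, P2: 6>3, P3: 14>13); eliminate M.
Column P1 is eliminated: P2 beats it against every remaining row (U: 12>9, D: 9>5).
Row U is eliminated: D beats it against every remaining column (P2: 16>6, P3: 15>14).
Country B's strategy P2 is strictly dominated by P3 (D: 13>9) and is removed.
Among the remaining strategies, none is strictly dominated by another pure strategy of the same player, so the elimination stops.
Surviving strategies — Country A: {D}; Country B: {P3}.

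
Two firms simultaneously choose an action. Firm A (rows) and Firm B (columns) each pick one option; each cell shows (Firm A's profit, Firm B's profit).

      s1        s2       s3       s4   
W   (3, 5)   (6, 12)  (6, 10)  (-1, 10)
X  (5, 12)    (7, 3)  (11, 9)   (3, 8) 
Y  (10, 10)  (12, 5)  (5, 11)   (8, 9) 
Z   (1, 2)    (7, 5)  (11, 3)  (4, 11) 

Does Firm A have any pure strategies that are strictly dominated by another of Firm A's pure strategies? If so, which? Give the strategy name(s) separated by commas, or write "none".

W

W is strictly dominated by X (s1: 5>3, s2: 7>6, s3: 11>6, s4: 3>-1).
Nothing dominates X: W at s1 (5>3); Y at s3 (11>5); Z at s1 (5>1).
Nothing dominates Y: W at s1 (10>3); X at s1 (10>5); Z at s1 (10>1).
Z: no other strategy beats it everywhere (W at s2 (7>6); X at s2 (7=7); Y at s3 (11>5)).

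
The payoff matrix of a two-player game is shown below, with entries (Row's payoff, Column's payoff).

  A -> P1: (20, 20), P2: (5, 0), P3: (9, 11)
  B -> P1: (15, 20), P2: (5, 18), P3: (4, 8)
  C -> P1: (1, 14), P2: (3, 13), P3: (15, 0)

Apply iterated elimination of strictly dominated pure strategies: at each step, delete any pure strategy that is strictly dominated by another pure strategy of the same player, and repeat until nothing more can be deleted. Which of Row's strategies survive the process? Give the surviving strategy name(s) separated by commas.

A

Column's strategy P2 is strictly dominated by P1 (A: 20>0, B: 20>18, C: 14>13) and is removed.
For Row, A strictly dominates B on the remaining columns (P1: 20>15, P3: 9>4); eliminate B.
For Column, P1 strictly dominates P3 on the remaining rows (A: 20>11, C: 14>0); eliminate P3.
For Row, A strictly dominates C on the remaining columns (P1: 20>1); eliminate C.
Among the remaining strategies, none is strictly dominated by another pure strategy of the same player, so the elimination stops.
Surviving strategies — Row: {A}; Column: {P1}.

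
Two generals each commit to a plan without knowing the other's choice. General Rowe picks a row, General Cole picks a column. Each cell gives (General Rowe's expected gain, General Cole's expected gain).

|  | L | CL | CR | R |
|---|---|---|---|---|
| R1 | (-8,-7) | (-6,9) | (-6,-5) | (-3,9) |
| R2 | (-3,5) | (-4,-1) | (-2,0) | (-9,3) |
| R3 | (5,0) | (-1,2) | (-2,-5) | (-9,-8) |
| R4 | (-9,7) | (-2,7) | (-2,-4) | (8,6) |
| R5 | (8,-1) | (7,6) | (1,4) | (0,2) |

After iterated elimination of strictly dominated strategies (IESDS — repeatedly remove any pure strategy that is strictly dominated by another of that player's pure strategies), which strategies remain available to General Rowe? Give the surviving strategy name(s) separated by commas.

R5

General Rowe's strategy R1 is strictly dominated by R5 (L: 8>-8, CL: 7>-6, CR: 1>-6, R: 0>-3) and is removed.
Row R2 is eliminated: R5 beats it against every remaining column (L: 8>-3, CL: 7>-4, CR: 1>-2, R: 0>-9).
For General Rowe, R5 strictly dominates R3 on the remaining columns (L: 8>5, CL: 7>-1, CR: 1>-2, R: 0>-9); eliminate R3.
Column CR is eliminated: CL beats it against every remaining row (R4: 7>-4, R5: 6>4).
Column R is eliminated: CL beats it against every remaining row (R4: 7>6, R5: 6>2).
Row R4 is eliminated: R5 beats it against every remaining column (L: 8>-9, CL: 7>-2).
General Cole's strategy L is strictly dominated by CL (R5: 6>-1) and is removed.
Among the remaining strategies, none is strictly dominated by another pure strategy of the same player, so the elimination stops.
Surviving strategies — General Rowe: {R5}; General Cole: {CL}.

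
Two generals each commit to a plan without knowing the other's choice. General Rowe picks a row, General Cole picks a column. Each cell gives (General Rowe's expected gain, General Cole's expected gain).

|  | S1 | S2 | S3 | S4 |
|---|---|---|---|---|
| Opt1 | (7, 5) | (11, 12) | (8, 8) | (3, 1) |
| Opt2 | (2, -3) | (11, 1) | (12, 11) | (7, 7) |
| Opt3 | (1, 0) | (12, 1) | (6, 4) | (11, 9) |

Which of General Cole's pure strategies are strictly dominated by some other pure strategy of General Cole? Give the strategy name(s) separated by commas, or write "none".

S1 is strictly dominated by S2 (Opt1: 12>5, Opt2: 1>-3, Opt3: 1>0).
S2: no other strategy beats it everywhere (S1 at Opt1 (12>5); S3 at Opt1 (12>8); S4 at Opt1 (12>1)).
Nothing dominates S3: S1 at Opt1 (8>5); S2 at Opt2 (11>1); S4 at Opt1 (8>1).
S4: no other strategy beats it everywhere (S1 at Opt2 (7>-3); S2 at Opt2 (7>1); S3 at Opt3 (9>4)).

S1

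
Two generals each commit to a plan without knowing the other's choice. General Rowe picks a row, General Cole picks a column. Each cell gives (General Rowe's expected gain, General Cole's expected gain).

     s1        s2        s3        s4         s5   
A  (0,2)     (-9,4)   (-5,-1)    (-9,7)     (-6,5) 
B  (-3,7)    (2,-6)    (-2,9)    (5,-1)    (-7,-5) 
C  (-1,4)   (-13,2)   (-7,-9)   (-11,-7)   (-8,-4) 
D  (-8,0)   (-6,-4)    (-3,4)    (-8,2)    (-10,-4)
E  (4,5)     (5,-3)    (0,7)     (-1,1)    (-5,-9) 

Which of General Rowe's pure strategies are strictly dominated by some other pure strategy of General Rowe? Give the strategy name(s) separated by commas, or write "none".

A, C, D

A is strictly dominated by E (s1: 4>0, s2: 5>-9, s3: 0>-5, s4: -1>-9, s5: -5>-6).
B is not dominated — it holds its own against A at s2 (2>-9); C at s2 (2>-13); D at s1 (-3>-8); E at s4 (5>-1).
A strictly dominates C — s1: 0>-1, s2: -9>-13, s3: -5>-7, s4: -9>-11, s5: -6>-8.
D is strictly dominated by B (s1: -3>-8, s2: 2>-6, s3: -2>-3, s4: 5>-8, s5: -7>-10).
E is not dominated — it holds its own against A at s1 (4>0); B at s1 (4>-3); C at s1 (4>-1); D at s1 (4>-8).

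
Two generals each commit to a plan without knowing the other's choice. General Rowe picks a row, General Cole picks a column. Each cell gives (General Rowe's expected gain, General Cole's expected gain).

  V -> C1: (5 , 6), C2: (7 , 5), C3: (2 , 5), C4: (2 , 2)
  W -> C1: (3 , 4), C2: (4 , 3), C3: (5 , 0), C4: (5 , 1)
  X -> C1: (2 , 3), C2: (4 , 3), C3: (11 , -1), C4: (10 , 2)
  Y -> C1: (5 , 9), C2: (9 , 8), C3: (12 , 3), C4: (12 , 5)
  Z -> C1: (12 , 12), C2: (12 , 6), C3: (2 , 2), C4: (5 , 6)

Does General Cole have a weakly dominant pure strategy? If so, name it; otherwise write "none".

C1 vs C2: V: 6>5, W: 4>3, X: 3=3, Y: 9>8, Z: 12>6.
C1 vs C3: V: 6>5, W: 4>0, X: 3>-1, Y: 9>3, Z: 12>2.
C1 vs C4: V: 6>2, W: 4>1, X: 3>2, Y: 9>5, Z: 12>6.
C1 is at least as good as every other strategy against every opponent action, so it is weakly dominant.

C1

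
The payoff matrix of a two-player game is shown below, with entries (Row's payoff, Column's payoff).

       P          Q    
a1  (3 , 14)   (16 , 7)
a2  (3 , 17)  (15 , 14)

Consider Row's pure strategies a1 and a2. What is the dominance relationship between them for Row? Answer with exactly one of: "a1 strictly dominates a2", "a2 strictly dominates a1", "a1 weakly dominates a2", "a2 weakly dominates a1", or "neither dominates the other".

Compare a1 to a2 across each choice by Column: P: 3=3, Q: 16>15.
a1 is at least as good everywhere and strictly better somewhere (tied only at P), so a1 weakly but not strictly dominates a2.

a1 weakly dominates a2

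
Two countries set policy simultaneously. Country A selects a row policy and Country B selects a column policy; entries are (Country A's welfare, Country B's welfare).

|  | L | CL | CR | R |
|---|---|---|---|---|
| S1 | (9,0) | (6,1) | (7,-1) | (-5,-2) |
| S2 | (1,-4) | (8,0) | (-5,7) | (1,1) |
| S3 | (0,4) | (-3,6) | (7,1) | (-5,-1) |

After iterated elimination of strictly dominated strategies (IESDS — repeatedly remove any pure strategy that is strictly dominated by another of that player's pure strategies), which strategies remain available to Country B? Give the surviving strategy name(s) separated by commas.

CL, CR

Country B's strategy L is strictly dominated by CL (S1: 1>0, S2: 0>-4, S3: 6>4) and is removed.
For Country B, CR strictly dominates R on the remaining rows (S1: -1>-2, S2: 7>1, S3: 1>-1); eliminate R.
Among the remaining strategies, none is strictly dominated by another pure strategy of the same player, so the elimination stops.
Surviving strategies — Country A: {S1, S2, S3}; Country B: {CL, CR}.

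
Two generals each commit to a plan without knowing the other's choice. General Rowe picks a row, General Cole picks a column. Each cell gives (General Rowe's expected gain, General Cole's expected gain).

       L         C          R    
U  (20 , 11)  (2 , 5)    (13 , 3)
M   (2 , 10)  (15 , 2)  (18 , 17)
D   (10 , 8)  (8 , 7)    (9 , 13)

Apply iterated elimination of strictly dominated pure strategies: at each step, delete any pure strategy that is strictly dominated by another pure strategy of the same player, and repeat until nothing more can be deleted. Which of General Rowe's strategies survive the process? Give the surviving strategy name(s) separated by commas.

Column C is eliminated: L beats it against every remaining row (U: 11>5, M: 10>2, D: 8>7).
Row D is eliminated: U beats it against every remaining column (L: 20>10, R: 13>9).
Among the remaining strategies, none is strictly dominated by another pure strategy of the same player, so the elimination stops.
Surviving strategies — General Rowe: {U, M}; General Cole: {L, R}.

U, M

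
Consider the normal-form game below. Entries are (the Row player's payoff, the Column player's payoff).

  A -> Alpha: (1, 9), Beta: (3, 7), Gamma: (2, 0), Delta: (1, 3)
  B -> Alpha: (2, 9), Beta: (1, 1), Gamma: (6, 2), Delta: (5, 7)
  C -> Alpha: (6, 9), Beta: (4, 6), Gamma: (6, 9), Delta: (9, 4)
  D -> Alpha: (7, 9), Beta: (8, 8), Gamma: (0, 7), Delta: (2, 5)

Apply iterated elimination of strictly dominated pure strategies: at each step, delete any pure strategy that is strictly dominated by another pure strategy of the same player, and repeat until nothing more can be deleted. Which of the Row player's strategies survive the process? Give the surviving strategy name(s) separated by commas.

B, C, D

Row A is eliminated: C beats it against every remaining column (Alpha: 6>1, Beta: 4>3, Gamma: 6>2, Delta: 9>1).
Column Beta is eliminated: Alpha beats it against every remaining row (B: 9>1, C: 9>6, D: 9>8).
The Column player's strategy Delta is strictly dominated by Alpha (B: 9>7, C: 9>4, D: 9>5) and is removed.
Among the remaining strategies, none is strictly dominated by another pure strategy of the same player, so the elimination stops.
Surviving strategies — the Row player: {B, C, D}; the Column player: {Alpha, Gamma}.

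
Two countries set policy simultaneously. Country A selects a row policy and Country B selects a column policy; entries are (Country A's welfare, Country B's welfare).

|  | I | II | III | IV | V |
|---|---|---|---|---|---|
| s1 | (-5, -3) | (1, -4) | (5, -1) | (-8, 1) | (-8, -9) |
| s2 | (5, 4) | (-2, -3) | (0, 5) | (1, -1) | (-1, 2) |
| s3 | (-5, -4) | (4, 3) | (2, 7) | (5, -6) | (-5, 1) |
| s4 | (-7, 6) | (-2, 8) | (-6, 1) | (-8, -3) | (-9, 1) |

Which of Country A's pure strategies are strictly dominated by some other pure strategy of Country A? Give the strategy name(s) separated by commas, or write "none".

s4

s1: no other strategy beats it everywhere (s2 at II (1>-2); s3 at I (-5=-5); s4 at I (-5>-7)).
Nothing dominates s2: s1 at I (5>-5); s3 at I (5>-5); s4 at I (5>-7).
s3 is not dominated — it holds its own against s1 at I (-5=-5); s2 at II (4>-2); s4 at I (-5>-7).
s4 is strictly dominated by s3 (I: -5>-7, II: 4>-2, III: 2>-6, IV: 5>-8, V: -5>-9).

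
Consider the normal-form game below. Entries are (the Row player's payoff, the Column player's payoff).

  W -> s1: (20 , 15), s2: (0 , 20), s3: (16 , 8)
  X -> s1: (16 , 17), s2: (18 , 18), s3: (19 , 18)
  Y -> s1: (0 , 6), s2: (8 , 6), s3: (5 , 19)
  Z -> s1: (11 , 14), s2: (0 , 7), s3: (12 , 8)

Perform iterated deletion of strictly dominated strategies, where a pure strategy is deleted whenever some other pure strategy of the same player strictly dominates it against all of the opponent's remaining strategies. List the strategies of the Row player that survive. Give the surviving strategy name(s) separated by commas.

The Row player's strategy Y is strictly dominated by X (s1: 16>0, s2: 18>8, s3: 19>5) and is removed.
The Row player's strategy Z is strictly dominated by X (s1: 16>11, s2: 18>0, s3: 19>12) and is removed.
For the Column player, s2 strictly dominates s1 on the remaining rows (W: 20>15, X: 18>17); eliminate s1.
Row W is eliminated: X beats it against every remaining column (s2: 18>0, s3: 19>16).
Among the remaining strategies, none is strictly dominated by another pure strategy of the same player, so the elimination stops.
Surviving strategies — the Row player: {X}; the Column player: {s2, s3}.

X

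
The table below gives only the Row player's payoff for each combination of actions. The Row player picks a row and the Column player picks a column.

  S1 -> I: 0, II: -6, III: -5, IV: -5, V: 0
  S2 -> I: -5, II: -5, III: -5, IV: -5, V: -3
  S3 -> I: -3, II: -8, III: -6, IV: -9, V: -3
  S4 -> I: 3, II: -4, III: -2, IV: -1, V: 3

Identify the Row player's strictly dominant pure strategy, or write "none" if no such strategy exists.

S4

S4 vs S1: I: 3>0, II: -4>-6, III: -2>-5, IV: -1>-5, V: 3>0.
S4 vs S2: I: 3>-5, II: -4>-5, III: -2>-5, IV: -1>-5, V: 3>-3.
S4 vs S3: I: 3>-3, II: -4>-8, III: -2>-6, IV: -1>-9, V: 3>-3.
S4 strictly beats every other strategy against every opponent action, so it is strictly dominant.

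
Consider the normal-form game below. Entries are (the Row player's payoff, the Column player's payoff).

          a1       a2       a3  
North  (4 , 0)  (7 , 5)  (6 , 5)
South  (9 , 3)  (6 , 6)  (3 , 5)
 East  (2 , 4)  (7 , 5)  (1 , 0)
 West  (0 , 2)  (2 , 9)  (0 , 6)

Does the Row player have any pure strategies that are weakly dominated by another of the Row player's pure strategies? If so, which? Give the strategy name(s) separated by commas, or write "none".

North: no other strategy beats it everywhere (South at a2 (7>6); East at a1 (4>2); West at a1 (4>0)).
South: no other strategy beats it everywhere (North at a1 (9>4); East at a1 (9>2); West at a1 (9>0)).
East is weakly dominated by North (a1: 4>2, a2: 7=7, a3: 6>1).
West: dominated, since North does at least as well everywhere (a1: 4>0, a2: 7>2, a3: 6>0).

East, West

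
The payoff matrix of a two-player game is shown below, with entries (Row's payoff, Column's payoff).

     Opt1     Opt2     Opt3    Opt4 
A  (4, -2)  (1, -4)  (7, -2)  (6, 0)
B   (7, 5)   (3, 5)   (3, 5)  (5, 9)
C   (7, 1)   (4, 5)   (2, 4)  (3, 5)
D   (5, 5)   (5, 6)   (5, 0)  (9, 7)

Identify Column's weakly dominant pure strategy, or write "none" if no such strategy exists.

Opt4 vs Opt1: A: 0>-2, B: 9>5, C: 5>1, D: 7>5.
Opt4 vs Opt2: A: 0>-4, B: 9>5, C: 5=5, D: 7>6.
Opt4 vs Opt3: A: 0>-2, B: 9>5, C: 5>4, D: 7>0.
Opt4 is at least as good as every other strategy against every opponent action, so it is weakly dominant.

Opt4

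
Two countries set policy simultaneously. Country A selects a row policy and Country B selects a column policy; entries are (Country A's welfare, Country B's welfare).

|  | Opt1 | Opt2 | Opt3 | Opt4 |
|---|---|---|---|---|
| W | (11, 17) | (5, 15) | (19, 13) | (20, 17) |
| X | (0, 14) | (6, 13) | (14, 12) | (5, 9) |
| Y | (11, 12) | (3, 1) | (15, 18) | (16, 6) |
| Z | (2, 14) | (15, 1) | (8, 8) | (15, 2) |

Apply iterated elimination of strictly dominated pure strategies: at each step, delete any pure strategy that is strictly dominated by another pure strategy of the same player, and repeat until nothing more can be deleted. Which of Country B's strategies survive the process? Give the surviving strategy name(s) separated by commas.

Country B's strategy Opt2 is strictly dominated by Opt1 (W: 17>15, X: 14>13, Y: 12>1, Z: 14>1) and is removed.
Row X is eliminated: W beats it against every remaining column (Opt1: 11>0, Opt3: 19>14, Opt4: 20>5).
For Country A, W strictly dominates Z on the remaining columns (Opt1: 11>2, Opt3: 19>8, Opt4: 20>15); eliminate Z.
Among the remaining strategies, none is strictly dominated by another pure strategy of the same player, so the elimination stops.
Surviving strategies — Country A: {W, Y}; Country B: {Opt1, Opt3, Opt4}.

Opt1, Opt3, Opt4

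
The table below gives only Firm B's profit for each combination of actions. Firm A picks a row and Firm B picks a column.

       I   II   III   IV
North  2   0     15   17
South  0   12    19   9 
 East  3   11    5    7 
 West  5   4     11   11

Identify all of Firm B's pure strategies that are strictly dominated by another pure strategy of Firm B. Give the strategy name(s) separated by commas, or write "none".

I: dominated, since III does at least as well everywhere (North: 15>2, South: 19>0, East: 5>3, West: 11>5).
II: no other strategy beats it everywhere (I at South (12>0); III at East (11>5); IV at South (12>9)).
Nothing dominates III: I at North (15>2); II at North (15>0); IV at South (19>9).
Nothing dominates IV: I at North (17>2); II at North (17>0); III at North (17>15).

I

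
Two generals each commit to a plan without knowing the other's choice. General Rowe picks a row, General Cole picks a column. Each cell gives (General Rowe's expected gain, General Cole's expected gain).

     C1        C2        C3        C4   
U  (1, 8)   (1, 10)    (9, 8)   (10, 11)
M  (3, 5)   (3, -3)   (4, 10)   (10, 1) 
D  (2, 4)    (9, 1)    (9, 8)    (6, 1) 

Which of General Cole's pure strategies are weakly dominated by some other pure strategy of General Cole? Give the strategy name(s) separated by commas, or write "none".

C1: dominated, since C3 does at least as well everywhere (U: 8=8, M: 10>5, D: 8>4).
C4 weakly dominates C2 — U: 11>10, M: 1>-3, D: 1=1.
C3 is not dominated — it holds its own against C1 at M (10>5); C2 at M (10>-3); C4 at M (10>1).
C4: no other strategy beats it everywhere (C1 at U (11>8); C2 at U (11>10); C3 at U (11>8)).

C1, C2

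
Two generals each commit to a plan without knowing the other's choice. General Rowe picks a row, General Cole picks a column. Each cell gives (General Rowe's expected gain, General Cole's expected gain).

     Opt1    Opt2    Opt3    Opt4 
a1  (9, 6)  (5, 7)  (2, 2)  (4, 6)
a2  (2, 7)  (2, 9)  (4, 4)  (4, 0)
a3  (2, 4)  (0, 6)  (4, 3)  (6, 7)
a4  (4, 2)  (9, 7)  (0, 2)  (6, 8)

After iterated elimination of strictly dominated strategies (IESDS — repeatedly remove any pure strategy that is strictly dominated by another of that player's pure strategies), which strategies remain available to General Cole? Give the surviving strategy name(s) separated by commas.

Opt4

For General Cole, Opt2 strictly dominates Opt1 on the remaining rows (a1: 7>6, a2: 9>7, a3: 6>4, a4: 7>2); eliminate Opt1.
For General Cole, Opt2 strictly dominates Opt3 on the remaining rows (a1: 7>2, a2: 9>4, a3: 6>3, a4: 7>2); eliminate Opt3.
Row a1 is eliminated: a4 beats it against every remaining column (Opt2: 9>5, Opt4: 6>4).
For General Rowe, a4 strictly dominates a2 on the remaining columns (Opt2: 9>2, Opt4: 6>4); eliminate a2.
For General Cole, Opt4 strictly dominates Opt2 on the remaining rows (a3: 7>6, a4: 8>7); eliminate Opt2.
Among the remaining strategies, none is strictly dominated by another pure strategy of the same player, so the elimination stops.
Surviving strategies — General Rowe: {a3, a4}; General Cole: {Opt4}.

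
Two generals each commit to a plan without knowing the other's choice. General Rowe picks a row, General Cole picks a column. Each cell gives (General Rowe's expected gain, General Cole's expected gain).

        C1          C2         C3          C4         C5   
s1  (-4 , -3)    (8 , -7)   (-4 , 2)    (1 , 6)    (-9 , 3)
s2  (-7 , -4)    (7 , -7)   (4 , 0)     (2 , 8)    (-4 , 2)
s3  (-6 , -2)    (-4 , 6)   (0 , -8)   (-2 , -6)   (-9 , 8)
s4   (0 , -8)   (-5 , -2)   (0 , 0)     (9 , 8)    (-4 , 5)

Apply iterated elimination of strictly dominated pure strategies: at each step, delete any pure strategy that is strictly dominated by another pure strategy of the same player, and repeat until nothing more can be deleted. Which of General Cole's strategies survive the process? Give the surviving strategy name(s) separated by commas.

C4

For General Cole, C5 strictly dominates C1 on the remaining rows (s1: 3>-3, s2: 2>-4, s3: 8>-2, s4: 5>-8); eliminate C1.
For General Rowe, s2 strictly dominates s3 on the remaining columns (C2: 7>-4, C3: 4>0, C4: 2>-2, C5: -4>-9); eliminate s3.
Column C2 is eliminated: C3 beats it against every remaining row (s1: 2>-7, s2: 0>-7, s4: 0>-2).
Row s1 is eliminated: s2 beats it against every remaining column (C3: 4>-4, C4: 2>1, C5: -4>-9).
Column C3 is eliminated: C4 beats it against every remaining row (s2: 8>0, s4: 8>0).
Column C5 is eliminated: C4 beats it against every remaining row (s2: 8>2, s4: 8>5).
Row s2 is eliminated: s4 beats it against every remaining column (C4: 9>2).
Among the remaining strategies, none is strictly dominated by another pure strategy of the same player, so the elimination stops.
Surviving strategies — General Rowe: {s4}; General Cole: {C4}.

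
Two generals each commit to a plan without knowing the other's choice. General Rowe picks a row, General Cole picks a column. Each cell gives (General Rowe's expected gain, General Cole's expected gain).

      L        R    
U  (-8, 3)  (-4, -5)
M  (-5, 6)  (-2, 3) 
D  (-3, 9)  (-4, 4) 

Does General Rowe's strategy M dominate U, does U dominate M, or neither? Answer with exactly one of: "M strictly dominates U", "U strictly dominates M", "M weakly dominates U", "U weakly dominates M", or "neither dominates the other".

M strictly dominates U

M's payoffs vs U's, by General Cole's action — L: -5>-8, R: -2>-4.
Every comparison favours M, so M strictly dominates U.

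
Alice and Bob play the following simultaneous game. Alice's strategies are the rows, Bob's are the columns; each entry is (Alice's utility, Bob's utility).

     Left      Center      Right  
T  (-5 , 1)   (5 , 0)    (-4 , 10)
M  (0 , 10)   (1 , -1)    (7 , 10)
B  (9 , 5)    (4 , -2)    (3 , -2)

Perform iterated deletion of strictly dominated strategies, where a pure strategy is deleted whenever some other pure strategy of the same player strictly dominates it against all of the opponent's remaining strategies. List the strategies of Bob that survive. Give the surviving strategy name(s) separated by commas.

For Bob, Left strictly dominates Center on the remaining rows (T: 1>0, M: 10>-1, B: 5>-2); eliminate Center.
For Alice, M strictly dominates T on the remaining columns (Left: 0>-5, Right: 7>-4); eliminate T.
Among the remaining strategies, none is strictly dominated by another pure strategy of the same player, so the elimination stops.
Surviving strategies — Alice: {M, B}; Bob: {Left, Right}.

Left, Right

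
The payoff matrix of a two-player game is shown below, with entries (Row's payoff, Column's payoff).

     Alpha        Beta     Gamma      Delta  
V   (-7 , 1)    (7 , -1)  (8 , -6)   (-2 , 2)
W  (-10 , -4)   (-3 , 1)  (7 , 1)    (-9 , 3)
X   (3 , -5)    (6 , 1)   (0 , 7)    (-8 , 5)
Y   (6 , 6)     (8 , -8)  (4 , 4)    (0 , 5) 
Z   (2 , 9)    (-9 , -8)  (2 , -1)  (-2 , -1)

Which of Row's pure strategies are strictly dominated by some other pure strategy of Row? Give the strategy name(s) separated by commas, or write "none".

W, X, Z

V: no other strategy beats it everywhere (W at Alpha (-7>-10); X at Beta (7>6); Y at Gamma (8>4); Z at Beta (7>-9)).
W: dominated, since V does at least as well everywhere (Alpha: -7>-10, Beta: 7>-3, Gamma: 8>7, Delta: -2>-9).
X is strictly dominated by Y (Alpha: 6>3, Beta: 8>6, Gamma: 4>0, Delta: 0>-8).
Y: no other strategy beats it everywhere (V at Alpha (6>-7); W at Alpha (6>-10); X at Alpha (6>3); Z at Alpha (6>2)).
Y strictly dominates Z — Alpha: 6>2, Beta: 8>-9, Gamma: 4>2, Delta: 0>-2.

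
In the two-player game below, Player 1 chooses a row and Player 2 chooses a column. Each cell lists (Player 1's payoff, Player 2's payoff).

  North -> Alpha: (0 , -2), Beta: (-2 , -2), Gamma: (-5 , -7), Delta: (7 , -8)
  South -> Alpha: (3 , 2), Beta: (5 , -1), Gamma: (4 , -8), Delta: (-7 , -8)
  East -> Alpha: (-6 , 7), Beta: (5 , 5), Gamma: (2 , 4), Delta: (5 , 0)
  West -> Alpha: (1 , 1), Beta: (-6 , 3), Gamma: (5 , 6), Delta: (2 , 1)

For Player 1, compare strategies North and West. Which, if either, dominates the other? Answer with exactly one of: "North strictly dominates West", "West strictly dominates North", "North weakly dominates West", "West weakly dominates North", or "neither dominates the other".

North's payoffs vs West's, by Player 2's action — Alpha: 0<1, Beta: -2>-6, Gamma: -5<5, Delta: 7>2.
North does better at Beta, Delta but worse at Alpha, Gamma; neither strategy dominates the other.

neither dominates the other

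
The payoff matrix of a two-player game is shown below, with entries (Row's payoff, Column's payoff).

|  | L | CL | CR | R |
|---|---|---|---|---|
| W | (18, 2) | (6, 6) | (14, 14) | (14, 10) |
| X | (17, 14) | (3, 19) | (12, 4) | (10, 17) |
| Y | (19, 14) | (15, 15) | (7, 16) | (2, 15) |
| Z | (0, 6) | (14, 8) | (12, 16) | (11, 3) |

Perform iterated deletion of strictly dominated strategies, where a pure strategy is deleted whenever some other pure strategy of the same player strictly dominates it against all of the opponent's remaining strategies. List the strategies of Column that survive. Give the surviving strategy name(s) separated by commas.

CR

Row's strategy X is strictly dominated by W (L: 18>17, CL: 6>3, CR: 14>12, R: 14>10) and is removed.
For Column, CL strictly dominates L on the remaining rows (W: 6>2, Y: 15>14, Z: 8>6); eliminate L.
For Column, CR strictly dominates CL on the remaining rows (W: 14>6, Y: 16>15, Z: 16>8); eliminate CL.
Row Y is eliminated: W beats it against every remaining column (CR: 14>7, R: 14>2).
For Row, W strictly dominates Z on the remaining columns (CR: 14>12, R: 14>11); eliminate Z.
Column's strategy R is strictly dominated by CR (W: 14>10) and is removed.
Among the remaining strategies, none is strictly dominated by another pure strategy of the same player, so the elimination stops.
Surviving strategies — Row: {W}; Column: {CR}.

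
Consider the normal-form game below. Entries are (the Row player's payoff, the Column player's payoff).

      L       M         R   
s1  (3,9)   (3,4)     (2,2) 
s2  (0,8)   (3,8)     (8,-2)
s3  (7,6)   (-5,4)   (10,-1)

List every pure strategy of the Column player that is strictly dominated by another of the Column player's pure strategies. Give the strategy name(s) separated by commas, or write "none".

R

L: no other strategy beats it everywhere (M at s1 (9>4); R at s1 (9>2)).
M: no other strategy beats it everywhere (L at s2 (8=8); R at s1 (4>2)).
R is strictly dominated by L (s1: 9>2, s2: 8>-2, s3: 6>-1).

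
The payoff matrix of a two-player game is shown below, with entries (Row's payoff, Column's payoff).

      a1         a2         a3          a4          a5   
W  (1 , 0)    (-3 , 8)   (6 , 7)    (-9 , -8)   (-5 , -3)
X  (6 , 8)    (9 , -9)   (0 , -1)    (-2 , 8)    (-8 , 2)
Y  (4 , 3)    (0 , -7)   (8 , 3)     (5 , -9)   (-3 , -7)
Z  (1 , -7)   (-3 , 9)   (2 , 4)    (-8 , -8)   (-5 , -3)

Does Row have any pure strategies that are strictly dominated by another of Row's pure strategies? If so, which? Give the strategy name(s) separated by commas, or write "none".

W, Z

W: dominated, since Y does at least as well everywhere (a1: 4>1, a2: 0>-3, a3: 8>6, a4: 5>-9, a5: -3>-5).
Nothing dominates X: W at a1 (6>1); Y at a1 (6>4); Z at a1 (6>1).
Nothing dominates Y: W at a1 (4>1); X at a3 (8>0); Z at a1 (4>1).
Y strictly dominates Z — a1: 4>1, a2: 0>-3, a3: 8>2, a4: 5>-8, a5: -3>-5.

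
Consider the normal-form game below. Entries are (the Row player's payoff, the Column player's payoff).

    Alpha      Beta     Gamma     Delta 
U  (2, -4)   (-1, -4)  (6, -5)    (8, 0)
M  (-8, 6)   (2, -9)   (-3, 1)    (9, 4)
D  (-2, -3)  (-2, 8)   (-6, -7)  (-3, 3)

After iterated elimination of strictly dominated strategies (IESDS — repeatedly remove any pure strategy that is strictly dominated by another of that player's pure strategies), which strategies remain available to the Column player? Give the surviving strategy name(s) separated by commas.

For the Row player, U strictly dominates D on the remaining columns (Alpha: 2>-2, Beta: -1>-2, Gamma: 6>-6, Delta: 8>-3); eliminate D.
Column Beta is eliminated: Delta beats it against every remaining row (U: 0>-4, M: 4>-9).
Column Gamma is eliminated: Alpha beats it against every remaining row (U: -4>-5, M: 6>1).
Among the remaining strategies, none is strictly dominated by another pure strategy of the same player, so the elimination stops.
Surviving strategies — the Row player: {U, M}; the Column player: {Alpha, Delta}.

Alpha, Delta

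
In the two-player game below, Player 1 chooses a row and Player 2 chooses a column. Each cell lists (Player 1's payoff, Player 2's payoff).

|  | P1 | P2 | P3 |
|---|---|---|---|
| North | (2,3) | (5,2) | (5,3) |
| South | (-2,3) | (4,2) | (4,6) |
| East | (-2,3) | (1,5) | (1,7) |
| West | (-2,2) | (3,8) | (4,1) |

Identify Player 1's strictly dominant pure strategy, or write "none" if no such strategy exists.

North

North vs South: P1: 2>-2, P2: 5>4, P3: 5>4.
North vs East: P1: 2>-2, P2: 5>1, P3: 5>1.
North vs West: P1: 2>-2, P2: 5>3, P3: 5>4.
North strictly beats every other strategy against every opponent action, so it is strictly dominant.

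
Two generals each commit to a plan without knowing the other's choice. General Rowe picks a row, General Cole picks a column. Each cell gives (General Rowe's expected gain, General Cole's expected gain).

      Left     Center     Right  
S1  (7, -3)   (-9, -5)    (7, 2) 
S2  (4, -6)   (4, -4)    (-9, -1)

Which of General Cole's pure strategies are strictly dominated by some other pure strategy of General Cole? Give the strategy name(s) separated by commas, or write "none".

Left: dominated, since Right does at least as well everywhere (S1: 2>-3, S2: -1>-6).
Right strictly dominates Center — S1: 2>-5, S2: -1>-4.
Right is not dominated — it holds its own against Left at S1 (2>-3); Center at S1 (2>-5).

Left, Center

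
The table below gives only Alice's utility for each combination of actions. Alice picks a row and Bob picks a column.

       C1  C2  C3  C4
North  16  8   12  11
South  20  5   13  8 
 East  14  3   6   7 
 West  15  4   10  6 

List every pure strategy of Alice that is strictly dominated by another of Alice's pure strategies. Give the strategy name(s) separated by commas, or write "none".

Nothing dominates North: South at C2 (8>5); East at C1 (16>14); West at C1 (16>15).
South: no other strategy beats it everywhere (North at C1 (20>16); East at C1 (20>14); West at C1 (20>15)).
North strictly dominates East — C1: 16>14, C2: 8>3, C3: 12>6, C4: 11>7.
West: dominated, since North does at least as well everywhere (C1: 16>15, C2: 8>4, C3: 12>10, C4: 11>6).

East, West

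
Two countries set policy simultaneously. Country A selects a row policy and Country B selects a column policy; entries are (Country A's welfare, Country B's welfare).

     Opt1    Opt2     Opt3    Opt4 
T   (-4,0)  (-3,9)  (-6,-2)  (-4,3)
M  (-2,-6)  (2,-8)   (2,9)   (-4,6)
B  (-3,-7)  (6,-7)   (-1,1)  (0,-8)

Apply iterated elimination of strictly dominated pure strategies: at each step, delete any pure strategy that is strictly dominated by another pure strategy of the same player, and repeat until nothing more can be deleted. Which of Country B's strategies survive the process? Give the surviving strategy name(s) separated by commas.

For Country A, B strictly dominates T on the remaining columns (Opt1: -3>-4, Opt2: 6>-3, Opt3: -1>-6, Opt4: 0>-4); eliminate T.
Column Opt1 is eliminated: Opt3 beats it against every remaining row (M: 9>-6, B: 1>-7).
Column Opt2 is eliminated: Opt3 beats it against every remaining row (M: 9>-8, B: 1>-7).
Country B's strategy Opt4 is strictly dominated by Opt3 (M: 9>6, B: 1>-8) and is removed.
Row B is eliminated: M beats it against every remaining column (Opt3: 2>-1).
Among the remaining strategies, none is strictly dominated by another pure strategy of the same player, so the elimination stops.
Surviving strategies — Country A: {M}; Country B: {Opt3}.

Opt3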